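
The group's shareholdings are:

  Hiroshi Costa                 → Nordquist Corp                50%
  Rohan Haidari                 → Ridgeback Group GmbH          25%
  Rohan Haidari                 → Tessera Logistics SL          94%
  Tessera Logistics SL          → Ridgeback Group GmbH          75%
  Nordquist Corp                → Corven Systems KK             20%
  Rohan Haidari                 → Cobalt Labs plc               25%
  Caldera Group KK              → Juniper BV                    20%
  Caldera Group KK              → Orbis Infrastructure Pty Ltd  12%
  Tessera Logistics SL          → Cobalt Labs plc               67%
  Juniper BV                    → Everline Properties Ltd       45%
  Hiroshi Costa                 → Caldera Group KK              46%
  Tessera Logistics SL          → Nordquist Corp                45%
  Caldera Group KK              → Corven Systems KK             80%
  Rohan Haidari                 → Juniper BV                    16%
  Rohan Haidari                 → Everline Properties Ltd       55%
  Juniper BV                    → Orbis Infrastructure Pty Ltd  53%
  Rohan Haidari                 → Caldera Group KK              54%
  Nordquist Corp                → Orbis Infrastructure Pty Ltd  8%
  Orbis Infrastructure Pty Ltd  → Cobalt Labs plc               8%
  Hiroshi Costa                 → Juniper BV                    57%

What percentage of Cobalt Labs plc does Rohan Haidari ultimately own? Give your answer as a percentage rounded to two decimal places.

89.91%

Rohan reaches Cobalt along 6 paths.
Via Tessera → Nordquist → Orbis: 94% × 45% × 8% × 8% = 0.27072%.
Via Juniper → Orbis: 16% × 53% × 8% = 0.6784%.
Via Caldera → Juniper → Orbis: 54% × 20% × 53% × 8% = 0.45792%.
Via Caldera → Orbis: 54% × 12% × 8% = 0.5184%.
Via Tessera: 94% × 67% = 62.98%.
Direct stake: 25% = 25%.
Total: 0.27072% + 0.6784% + 0.45792% + 0.5184% + 62.98% + 25% = 89.90544%.
Rounded: 89.91%.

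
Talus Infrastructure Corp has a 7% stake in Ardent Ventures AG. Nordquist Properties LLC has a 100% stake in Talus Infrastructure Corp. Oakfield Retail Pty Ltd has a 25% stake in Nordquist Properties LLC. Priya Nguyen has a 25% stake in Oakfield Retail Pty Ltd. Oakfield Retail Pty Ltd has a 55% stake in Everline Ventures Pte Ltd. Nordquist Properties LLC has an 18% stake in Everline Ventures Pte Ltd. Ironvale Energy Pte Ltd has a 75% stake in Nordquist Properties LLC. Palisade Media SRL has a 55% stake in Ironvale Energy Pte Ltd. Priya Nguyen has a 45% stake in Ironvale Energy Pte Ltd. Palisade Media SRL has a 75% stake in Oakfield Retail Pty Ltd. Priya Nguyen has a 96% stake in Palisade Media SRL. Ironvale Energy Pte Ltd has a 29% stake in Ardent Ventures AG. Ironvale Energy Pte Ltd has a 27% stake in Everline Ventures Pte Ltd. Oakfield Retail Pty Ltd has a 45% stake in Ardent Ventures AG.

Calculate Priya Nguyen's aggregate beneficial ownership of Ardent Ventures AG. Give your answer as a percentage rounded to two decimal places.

78.84%

Priya reaches Ardent along 8 paths.
Via Palisade → Ironvale → Nordquist → Talus: 96% × 55% × 75% × 100% × 7% = 2.772%.
Via Ironvale → Nordquist → Talus: 45% × 75% × 100% × 7% = 2.3625%.
Via Palisade → Oakfield → Nordquist → Talus: 96% × 75% × 25% × 100% × 7% = 1.26%.
Via Oakfield → Nordquist → Talus: 25% × 25% × 100% × 7% = 0.4375%.
Via Palisade → Oakfield: 96% × 75% × 45% = 32.4%.
Via Oakfield: 25% × 45% = 11.25%.
Via Palisade → Ironvale: 96% × 55% × 29% = 15.312%.
Via Ironvale: 45% × 29% = 13.05%.
Total: 2.772% + 2.3625% + 1.26% + 0.4375% + 32.4% + 11.25% + 15.312% + 13.05% = 78.844%.
Rounded: 78.84%.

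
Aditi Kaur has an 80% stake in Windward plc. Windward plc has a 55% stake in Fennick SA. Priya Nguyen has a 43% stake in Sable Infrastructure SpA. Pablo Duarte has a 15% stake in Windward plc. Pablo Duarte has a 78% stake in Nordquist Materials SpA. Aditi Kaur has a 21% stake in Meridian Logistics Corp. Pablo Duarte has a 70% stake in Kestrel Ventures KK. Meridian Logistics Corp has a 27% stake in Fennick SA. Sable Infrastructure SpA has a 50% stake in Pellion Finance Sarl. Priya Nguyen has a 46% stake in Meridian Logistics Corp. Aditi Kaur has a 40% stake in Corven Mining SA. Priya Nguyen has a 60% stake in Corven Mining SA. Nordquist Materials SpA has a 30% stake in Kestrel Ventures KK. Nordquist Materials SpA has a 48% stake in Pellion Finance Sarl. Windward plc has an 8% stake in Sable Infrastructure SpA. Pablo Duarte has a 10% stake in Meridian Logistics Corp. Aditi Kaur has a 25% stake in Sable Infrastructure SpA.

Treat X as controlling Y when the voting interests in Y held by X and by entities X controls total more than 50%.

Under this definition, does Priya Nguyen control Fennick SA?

No

Priya holds 60% of Corven, so Priya controls Corven.
Neither Priya nor any entity Priya controls holds any voting interest in Fennick.
So Priya does not control Fennick.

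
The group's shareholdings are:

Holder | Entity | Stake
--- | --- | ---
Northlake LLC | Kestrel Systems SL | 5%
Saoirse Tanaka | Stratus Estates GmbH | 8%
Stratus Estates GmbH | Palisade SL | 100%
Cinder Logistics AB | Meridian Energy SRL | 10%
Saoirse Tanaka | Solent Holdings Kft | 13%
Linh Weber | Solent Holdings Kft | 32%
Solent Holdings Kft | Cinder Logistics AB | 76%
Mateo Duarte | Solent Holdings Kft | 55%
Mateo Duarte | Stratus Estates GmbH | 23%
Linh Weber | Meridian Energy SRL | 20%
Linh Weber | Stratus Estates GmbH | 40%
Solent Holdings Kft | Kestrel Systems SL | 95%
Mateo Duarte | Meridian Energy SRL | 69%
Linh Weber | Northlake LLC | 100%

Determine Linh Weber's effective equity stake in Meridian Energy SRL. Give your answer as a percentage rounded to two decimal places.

Linh reaches Meridian along 2 paths.
Direct stake: 20% = 20%.
Via Solent → Cinder: 32% × 76% × 10% = 2.432%.
Total: 20% + 2.432% = 22.432%.
Rounded: 22.43%.

22.43%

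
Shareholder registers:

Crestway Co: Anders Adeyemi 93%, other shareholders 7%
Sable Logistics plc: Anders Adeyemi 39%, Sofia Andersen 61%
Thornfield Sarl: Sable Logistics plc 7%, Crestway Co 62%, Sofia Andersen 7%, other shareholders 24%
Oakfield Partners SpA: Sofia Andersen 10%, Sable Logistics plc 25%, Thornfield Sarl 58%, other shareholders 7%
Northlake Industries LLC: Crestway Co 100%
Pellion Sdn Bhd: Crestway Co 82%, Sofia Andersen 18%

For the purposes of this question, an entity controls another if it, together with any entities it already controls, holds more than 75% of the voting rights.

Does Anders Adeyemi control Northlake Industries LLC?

Yes

Anders holds 93% of Crestway, so Anders controls Crestway.
Crestway holds 100% of Northlake, so Anders controls Northlake.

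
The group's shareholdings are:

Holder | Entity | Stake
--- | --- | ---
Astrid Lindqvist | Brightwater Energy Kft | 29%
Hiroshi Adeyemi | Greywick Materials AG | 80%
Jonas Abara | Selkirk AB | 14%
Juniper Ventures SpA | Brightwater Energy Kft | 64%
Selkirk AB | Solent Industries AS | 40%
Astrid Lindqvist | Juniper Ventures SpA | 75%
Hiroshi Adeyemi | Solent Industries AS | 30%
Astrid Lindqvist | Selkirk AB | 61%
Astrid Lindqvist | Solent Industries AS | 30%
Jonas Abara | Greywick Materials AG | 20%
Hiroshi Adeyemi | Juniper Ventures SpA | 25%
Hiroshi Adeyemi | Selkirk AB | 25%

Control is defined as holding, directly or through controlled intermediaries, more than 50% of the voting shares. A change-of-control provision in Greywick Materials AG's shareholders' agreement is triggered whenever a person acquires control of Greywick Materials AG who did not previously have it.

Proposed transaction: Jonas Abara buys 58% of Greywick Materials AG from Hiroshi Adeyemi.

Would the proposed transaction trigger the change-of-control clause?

Yes

The purchase adds only to Jonas's holdings (Hiroshi's stake shrinks), so Jonas is the only person who could newly come to control Greywick.
Jonas's largest direct stake is 20% in Greywick, which does not meet the threshold, so Jonas controls no company.
In Greywick, Jonas's side holds only 20%, not > 50%.
So before the transaction, Jonas does not control Greywick.
After the purchase, Jonas's direct stake in Greywick rises to 20% + 58% = 78%, and Hiroshi's stake falls to 22%.
Jonas holds 78% of Greywick, so Jonas controls Greywick.
Jonas did not control Greywick before and does after, so the clause is triggered.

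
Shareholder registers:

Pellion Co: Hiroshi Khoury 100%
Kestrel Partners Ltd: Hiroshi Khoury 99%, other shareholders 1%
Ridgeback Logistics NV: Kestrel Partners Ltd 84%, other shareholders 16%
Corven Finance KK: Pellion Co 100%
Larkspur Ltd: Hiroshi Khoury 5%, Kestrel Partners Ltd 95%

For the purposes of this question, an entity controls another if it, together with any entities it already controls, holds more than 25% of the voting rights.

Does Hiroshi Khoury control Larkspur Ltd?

Hiroshi holds 99% of Kestrel, so Hiroshi controls Kestrel.
Hiroshi and Kestrel together hold 5% + 95% = 100% of Larkspur, so Hiroshi controls Larkspur.

Yes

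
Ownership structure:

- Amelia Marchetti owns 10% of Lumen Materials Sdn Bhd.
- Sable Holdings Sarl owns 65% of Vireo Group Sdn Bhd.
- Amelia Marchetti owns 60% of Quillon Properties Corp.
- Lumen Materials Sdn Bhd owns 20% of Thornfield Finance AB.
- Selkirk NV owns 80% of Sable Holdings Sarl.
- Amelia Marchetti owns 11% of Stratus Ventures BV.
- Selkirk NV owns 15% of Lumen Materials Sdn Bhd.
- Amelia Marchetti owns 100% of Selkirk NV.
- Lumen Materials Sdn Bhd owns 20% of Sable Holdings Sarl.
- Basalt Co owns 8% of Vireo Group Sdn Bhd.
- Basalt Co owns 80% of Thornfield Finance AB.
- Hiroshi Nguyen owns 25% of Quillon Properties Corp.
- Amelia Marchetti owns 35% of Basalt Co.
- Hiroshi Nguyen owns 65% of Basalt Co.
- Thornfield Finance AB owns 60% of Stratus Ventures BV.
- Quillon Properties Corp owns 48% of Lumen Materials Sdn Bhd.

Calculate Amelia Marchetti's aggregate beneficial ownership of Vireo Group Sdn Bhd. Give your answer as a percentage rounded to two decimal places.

Amelia reaches Vireo along 5 paths.
Via Selkirk → Sable: 100% × 80% × 65% = 52%.
Via Quillon → Lumen → Sable: 60% × 48% × 20% × 65% = 3.744%.
Via Selkirk → Lumen → Sable: 100% × 15% × 20% × 65% = 1.95%.
Via Lumen → Sable: 10% × 20% × 65% = 1.3%.
Via Basalt: 35% × 8% = 2.8%.
Total: 52% + 3.744% + 1.95% + 1.3% + 2.8% = 61.794%.
Rounded: 61.79%.

61.79%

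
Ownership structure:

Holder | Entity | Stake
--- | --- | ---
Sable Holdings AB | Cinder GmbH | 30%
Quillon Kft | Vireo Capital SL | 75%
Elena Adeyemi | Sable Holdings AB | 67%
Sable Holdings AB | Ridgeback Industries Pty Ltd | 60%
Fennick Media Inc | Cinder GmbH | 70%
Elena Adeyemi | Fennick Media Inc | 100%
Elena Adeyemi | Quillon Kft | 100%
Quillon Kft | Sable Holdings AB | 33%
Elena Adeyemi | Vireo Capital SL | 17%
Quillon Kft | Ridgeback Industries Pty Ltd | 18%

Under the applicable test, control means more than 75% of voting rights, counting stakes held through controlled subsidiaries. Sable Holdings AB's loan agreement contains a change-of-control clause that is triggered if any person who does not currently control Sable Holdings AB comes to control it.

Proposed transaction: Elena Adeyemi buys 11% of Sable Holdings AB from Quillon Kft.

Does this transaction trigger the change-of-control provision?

The purchase adds only to Elena's holdings (Quillon's stake shrinks), so Elena is the only person who could newly come to control Sable.
Elena holds 100% of Quillon, so Elena controls Quillon.
Quillon and Elena together hold 33% + 67% = 100% of Sable, so Elena controls Sable.
So Elena already controls Sable before the transaction.
After the purchase, Elena's direct stake in Sable rises to 67% + 11% = 78%, and Quillon's stake falls to 22%.
Elena controlled Sable already, so this is not a new person acquiring control; every other person's position is unchanged or reduced.
No new person acquires control, so the clause is not triggered.

No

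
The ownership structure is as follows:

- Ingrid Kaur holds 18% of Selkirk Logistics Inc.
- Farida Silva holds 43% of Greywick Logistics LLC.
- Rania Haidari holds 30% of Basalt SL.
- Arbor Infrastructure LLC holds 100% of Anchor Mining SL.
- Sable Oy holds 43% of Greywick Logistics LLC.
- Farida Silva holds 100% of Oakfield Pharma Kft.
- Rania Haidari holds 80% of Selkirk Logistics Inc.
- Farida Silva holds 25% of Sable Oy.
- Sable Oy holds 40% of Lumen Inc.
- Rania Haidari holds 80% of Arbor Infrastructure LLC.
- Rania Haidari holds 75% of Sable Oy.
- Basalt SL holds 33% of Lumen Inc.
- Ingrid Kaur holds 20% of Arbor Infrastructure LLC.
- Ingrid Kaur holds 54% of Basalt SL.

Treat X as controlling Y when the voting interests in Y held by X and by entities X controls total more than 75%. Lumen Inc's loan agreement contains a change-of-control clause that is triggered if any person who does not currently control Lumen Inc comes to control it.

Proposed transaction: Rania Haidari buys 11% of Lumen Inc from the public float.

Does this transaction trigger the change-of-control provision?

The purchase changes only Rania's holdings, so Rania is the only person who could newly come to control Lumen.
Rania holds 80% of Selkirk, so Rania controls Selkirk.
Rania holds 80% of Arbor, so Rania controls Arbor.
Arbor holds 100% of Anchor, so Rania controls Anchor.
Neither Rania nor any entity Rania controls holds any voting interest in Lumen.
So before the transaction, Rania does not control Lumen.
After the purchase, Rania holds 11% of Lumen directly.
After the transaction, Rania's side holds 11% of Lumen, not > 75%, so Rania still does not control Lumen.
No new person acquires control, so the clause is not triggered.

No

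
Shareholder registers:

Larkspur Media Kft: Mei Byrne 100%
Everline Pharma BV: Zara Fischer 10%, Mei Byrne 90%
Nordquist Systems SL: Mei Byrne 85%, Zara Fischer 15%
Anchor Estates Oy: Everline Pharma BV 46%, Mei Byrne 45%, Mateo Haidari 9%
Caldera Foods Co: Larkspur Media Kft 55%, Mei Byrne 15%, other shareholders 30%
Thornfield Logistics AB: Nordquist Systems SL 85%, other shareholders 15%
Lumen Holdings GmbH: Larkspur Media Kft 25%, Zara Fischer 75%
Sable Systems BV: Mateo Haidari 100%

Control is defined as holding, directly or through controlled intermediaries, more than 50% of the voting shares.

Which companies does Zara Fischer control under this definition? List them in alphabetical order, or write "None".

Lumen Holdings GmbH

Zara holds 75% of Lumen, so Zara controls Lumen.
No other company's threshold is met.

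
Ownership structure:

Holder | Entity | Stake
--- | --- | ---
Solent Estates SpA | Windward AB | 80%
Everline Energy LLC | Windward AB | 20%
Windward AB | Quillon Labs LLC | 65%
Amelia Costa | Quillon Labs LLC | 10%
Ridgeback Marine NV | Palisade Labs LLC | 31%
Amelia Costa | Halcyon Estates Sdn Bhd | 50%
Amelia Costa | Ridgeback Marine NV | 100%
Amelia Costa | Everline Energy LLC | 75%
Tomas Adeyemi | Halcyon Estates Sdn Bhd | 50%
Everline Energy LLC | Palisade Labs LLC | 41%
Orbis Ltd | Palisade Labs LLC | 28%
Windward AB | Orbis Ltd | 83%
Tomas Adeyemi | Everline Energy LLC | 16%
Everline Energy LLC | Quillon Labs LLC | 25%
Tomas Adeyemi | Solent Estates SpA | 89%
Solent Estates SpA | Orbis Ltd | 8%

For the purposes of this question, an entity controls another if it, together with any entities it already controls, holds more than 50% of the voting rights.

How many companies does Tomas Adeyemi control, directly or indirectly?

Tomas holds 89% of Solent, so Tomas controls Solent.
Solent holds 80% of Windward, so Tomas controls Windward.
Windward and Solent together hold 83% + 8% = 91% of Orbis, so Tomas controls Orbis.
Windward holds 65% of Quillon, so Tomas controls Quillon.
No other company's threshold is met.
Tomas controls 4 companies.

4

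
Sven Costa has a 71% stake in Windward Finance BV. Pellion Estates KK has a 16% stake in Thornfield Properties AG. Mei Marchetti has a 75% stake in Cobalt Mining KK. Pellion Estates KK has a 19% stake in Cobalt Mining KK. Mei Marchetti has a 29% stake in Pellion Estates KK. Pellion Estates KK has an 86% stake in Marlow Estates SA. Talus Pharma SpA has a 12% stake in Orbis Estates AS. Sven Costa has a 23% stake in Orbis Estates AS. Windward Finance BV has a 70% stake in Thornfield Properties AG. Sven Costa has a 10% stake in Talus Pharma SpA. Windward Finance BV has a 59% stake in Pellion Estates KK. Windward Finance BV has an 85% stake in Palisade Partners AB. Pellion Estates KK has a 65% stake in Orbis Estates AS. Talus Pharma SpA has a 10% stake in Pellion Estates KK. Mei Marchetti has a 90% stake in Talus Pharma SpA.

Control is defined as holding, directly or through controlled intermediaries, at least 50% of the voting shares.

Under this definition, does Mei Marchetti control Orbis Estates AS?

No

Mei holds 90% of Talus, so Mei controls Talus.
Mei holds 75% of Cobalt, so Mei controls Cobalt.
In Orbis, Mei's side holds only 12%, not ≥ 50%.
So Mei does not control Orbis.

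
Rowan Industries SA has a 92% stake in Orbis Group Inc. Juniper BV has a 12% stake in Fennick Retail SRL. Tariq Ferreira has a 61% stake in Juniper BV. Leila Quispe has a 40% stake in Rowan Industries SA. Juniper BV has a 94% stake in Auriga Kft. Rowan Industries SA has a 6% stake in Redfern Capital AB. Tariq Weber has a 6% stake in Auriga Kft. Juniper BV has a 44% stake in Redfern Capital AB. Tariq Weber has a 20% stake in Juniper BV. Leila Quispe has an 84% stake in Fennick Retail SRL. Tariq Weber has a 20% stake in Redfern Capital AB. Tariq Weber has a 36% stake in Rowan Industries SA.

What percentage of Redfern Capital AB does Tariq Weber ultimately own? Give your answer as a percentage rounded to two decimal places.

30.96%

Tariq Weber reaches Redfern along 3 paths.
Via Rowan: 36% × 6% = 2.16%.
Direct stake: 20% = 20%.
Via Juniper: 20% × 44% = 8.8%.
Total: 2.16% + 20% + 8.8% = 30.96%.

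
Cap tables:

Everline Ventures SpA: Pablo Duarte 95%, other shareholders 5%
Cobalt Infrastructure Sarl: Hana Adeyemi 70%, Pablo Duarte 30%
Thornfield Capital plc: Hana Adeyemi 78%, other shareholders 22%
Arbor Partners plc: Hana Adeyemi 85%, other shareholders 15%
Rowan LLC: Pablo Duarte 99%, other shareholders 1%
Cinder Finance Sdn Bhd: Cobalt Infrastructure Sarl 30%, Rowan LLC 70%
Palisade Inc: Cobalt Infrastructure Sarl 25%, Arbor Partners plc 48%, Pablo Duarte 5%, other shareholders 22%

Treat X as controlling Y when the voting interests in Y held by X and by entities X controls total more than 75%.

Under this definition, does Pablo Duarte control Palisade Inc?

No

Pablo holds 95% of Everline, so Pablo controls Everline.
Pablo holds 99% of Rowan, so Pablo controls Rowan.
In Palisade, Pablo's side holds only 5%, not > 75%.
So Pablo does not control Palisade.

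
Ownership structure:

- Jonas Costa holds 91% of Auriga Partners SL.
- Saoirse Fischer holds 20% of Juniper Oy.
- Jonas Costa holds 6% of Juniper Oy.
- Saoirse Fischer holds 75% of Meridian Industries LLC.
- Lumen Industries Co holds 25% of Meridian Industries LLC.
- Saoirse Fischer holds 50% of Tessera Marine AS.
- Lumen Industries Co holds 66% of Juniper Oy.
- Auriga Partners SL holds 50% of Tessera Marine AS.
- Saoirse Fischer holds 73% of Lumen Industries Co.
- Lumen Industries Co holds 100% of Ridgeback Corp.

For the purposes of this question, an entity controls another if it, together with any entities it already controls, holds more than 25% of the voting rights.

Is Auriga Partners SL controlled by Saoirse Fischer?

Saoirse holds 73% of Lumen, so Saoirse controls Lumen.
Saoirse and Lumen together hold 20% + 66% = 86% of Juniper, so Saoirse controls Juniper.
Lumen holds 100% of Ridgeback, so Saoirse controls Ridgeback.
Saoirse and Lumen together hold 75% + 25% = 100% of Meridian, so Saoirse controls Meridian.
Saoirse holds 50% of Tessera, so Saoirse controls Tessera.
Neither Saoirse nor any entity Saoirse controls holds any voting interest in Auriga.
So Saoirse does not control Auriga.

No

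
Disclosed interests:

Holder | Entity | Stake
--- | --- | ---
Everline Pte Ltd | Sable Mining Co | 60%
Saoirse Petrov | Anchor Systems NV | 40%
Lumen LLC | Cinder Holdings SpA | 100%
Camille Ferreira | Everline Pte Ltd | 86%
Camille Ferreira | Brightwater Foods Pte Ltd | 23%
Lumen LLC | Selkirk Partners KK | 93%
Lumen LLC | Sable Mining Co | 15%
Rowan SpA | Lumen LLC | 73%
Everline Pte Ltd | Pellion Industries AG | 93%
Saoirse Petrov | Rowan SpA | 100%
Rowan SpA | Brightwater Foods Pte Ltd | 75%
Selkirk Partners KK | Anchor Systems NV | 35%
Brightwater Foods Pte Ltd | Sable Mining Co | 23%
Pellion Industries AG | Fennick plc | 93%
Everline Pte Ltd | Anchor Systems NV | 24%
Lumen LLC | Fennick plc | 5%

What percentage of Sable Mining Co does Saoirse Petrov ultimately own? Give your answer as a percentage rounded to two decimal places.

28.20%

Saoirse reaches Sable along 2 paths.
Via Rowan → Lumen: 100% × 73% × 15% = 10.95%.
Via Rowan → Brightwater: 100% × 75% × 23% = 17.25%.
Total: 10.95% + 17.25% = 28.2%.
Rounded: 28.20%.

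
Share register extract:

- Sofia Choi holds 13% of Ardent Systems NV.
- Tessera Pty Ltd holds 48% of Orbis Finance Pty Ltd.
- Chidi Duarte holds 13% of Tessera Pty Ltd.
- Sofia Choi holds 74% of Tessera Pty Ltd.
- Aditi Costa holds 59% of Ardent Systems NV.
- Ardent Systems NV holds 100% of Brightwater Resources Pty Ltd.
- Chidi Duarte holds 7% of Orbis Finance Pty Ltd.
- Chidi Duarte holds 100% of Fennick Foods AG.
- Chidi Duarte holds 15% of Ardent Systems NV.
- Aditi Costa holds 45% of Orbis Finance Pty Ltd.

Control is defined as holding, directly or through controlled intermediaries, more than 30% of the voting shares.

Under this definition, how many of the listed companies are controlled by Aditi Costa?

3

Aditi holds 45% of Orbis, so Aditi controls Orbis.
Aditi holds 59% of Ardent, so Aditi controls Ardent.
Ardent holds 100% of Brightwater, so Aditi controls Brightwater.
No other company's threshold is met.
Aditi controls 3 companies.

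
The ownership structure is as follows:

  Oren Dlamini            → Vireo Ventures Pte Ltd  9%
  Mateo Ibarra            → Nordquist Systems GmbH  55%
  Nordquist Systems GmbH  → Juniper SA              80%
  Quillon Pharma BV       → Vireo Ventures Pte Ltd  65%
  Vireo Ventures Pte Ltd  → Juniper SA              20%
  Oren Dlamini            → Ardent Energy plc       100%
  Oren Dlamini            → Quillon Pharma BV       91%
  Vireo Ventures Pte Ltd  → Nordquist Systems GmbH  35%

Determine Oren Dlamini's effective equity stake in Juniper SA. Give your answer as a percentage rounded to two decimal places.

32.71%

Oren reaches Juniper along 4 paths.
Via Vireo: 9% × 20% = 1.8%.
Via Quillon → Vireo: 91% × 65% × 20% = 11.83%.
Via Vireo → Nordquist: 9% × 35% × 80% = 2.52%.
Via Quillon → Vireo → Nordquist: 91% × 65% × 35% × 80% = 16.562%.
Total: 1.8% + 11.83% + 2.52% + 16.562% = 32.712%.
Rounded: 32.71%.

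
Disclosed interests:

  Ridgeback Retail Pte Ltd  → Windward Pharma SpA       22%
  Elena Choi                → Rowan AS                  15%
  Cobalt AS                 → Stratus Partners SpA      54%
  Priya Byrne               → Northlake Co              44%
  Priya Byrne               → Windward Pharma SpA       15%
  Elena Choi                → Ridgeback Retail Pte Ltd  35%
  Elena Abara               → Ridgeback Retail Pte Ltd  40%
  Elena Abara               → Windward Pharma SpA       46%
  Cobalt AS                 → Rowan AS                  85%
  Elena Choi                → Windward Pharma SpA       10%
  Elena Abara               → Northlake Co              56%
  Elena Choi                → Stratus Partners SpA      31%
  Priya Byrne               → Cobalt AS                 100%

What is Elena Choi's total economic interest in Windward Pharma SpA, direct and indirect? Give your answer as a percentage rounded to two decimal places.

Elena Choi reaches Windward along 2 paths.
Direct stake: 10% = 10%.
Via Ridgeback: 35% × 22% = 7.7%.
Total: 10% + 7.7% = 17.7%.
Rounded: 17.70%.

17.70%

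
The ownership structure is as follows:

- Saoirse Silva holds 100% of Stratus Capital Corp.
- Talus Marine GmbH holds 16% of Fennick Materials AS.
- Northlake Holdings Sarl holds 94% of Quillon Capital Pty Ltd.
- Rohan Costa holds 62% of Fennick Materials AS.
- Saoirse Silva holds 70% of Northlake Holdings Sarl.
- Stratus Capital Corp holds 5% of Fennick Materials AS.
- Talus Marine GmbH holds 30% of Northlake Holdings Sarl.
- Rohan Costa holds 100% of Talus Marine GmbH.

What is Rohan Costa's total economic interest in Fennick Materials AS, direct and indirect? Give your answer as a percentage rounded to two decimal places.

78.00%

Rohan reaches Fennick along 2 paths.
Via Talus: 100% × 16% = 16%.
Direct stake: 62% = 62%.
Total: 16% + 62% = 78%.
Rounded: 78.00%.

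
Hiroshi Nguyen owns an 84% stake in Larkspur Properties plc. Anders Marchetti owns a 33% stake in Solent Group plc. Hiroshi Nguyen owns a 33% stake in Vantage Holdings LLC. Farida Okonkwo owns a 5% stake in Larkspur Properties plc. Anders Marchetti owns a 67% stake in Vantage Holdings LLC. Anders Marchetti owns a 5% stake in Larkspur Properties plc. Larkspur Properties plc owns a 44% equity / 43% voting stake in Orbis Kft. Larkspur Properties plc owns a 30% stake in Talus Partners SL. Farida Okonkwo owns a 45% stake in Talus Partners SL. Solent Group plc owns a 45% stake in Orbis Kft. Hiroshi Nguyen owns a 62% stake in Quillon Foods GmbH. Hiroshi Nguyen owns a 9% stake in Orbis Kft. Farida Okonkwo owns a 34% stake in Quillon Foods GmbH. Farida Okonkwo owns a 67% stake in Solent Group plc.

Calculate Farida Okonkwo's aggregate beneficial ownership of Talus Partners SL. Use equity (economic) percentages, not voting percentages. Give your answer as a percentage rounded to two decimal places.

Farida reaches Talus along 2 paths.
Direct stake: 45% = 45%.
Via Larkspur: 5% × 30% = 1.5%.
Total: 45% + 1.5% = 46.5%.
Rounded: 46.50%.

46.50%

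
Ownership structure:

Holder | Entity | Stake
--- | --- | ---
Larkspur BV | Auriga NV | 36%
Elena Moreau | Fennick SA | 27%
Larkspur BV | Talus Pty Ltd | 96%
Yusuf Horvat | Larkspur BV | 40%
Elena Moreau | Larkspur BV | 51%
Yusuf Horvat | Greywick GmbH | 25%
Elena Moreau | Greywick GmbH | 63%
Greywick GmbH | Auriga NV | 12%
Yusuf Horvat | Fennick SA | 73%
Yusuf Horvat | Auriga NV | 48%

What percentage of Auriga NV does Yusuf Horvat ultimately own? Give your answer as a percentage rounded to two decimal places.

Yusuf reaches Auriga along 3 paths.
Via Greywick: 25% × 12% = 3%.
Via Larkspur: 40% × 36% = 14.4%.
Direct stake: 48% = 48%.
Total: 3% + 14.4% + 48% = 65.4%.
Rounded: 65.40%.

65.40%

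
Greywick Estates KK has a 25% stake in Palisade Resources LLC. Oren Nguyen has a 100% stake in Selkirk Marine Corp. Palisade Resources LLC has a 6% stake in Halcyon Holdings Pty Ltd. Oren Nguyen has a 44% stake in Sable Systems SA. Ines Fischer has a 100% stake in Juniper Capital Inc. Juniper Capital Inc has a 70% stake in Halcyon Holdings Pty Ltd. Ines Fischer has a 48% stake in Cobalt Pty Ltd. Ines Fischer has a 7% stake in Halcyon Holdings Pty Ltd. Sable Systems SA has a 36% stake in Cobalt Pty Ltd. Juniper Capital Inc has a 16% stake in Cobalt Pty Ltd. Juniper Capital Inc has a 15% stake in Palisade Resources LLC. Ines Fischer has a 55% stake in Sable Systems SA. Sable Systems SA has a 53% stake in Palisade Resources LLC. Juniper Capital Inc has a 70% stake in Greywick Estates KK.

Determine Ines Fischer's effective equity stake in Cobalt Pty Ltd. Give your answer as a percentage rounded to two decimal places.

Ines reaches Cobalt along 3 paths.
Via Juniper: 100% × 16% = 16%.
Direct stake: 48% = 48%.
Via Sable: 55% × 36% = 19.8%.
Total: 16% + 48% + 19.8% = 83.8%.
Rounded: 83.80%.

83.80%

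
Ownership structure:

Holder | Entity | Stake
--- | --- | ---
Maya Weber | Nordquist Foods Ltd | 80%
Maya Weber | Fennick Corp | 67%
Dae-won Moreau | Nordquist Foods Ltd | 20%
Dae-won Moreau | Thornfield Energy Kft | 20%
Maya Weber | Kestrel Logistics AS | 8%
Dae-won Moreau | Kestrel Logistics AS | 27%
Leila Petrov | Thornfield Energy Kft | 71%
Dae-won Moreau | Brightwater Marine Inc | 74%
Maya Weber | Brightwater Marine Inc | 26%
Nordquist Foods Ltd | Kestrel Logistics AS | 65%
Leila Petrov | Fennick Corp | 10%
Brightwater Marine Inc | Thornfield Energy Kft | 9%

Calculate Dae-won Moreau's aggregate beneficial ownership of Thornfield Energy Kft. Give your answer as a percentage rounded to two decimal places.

Dae-won reaches Thornfield along 2 paths.
Direct stake: 20% = 20%.
Via Brightwater: 74% × 9% = 6.66%.
Total: 20% + 6.66% = 26.66%.

26.66%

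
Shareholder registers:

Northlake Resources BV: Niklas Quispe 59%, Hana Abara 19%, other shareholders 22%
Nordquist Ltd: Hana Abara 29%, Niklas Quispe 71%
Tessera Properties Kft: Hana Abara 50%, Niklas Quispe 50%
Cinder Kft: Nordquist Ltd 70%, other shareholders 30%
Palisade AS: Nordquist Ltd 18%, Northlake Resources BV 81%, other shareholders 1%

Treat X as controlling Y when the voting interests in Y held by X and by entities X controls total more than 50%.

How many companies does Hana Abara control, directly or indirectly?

Hana's largest direct stake is 50% in Tessera, which does not meet the threshold.
Hana controls 0 companies.

0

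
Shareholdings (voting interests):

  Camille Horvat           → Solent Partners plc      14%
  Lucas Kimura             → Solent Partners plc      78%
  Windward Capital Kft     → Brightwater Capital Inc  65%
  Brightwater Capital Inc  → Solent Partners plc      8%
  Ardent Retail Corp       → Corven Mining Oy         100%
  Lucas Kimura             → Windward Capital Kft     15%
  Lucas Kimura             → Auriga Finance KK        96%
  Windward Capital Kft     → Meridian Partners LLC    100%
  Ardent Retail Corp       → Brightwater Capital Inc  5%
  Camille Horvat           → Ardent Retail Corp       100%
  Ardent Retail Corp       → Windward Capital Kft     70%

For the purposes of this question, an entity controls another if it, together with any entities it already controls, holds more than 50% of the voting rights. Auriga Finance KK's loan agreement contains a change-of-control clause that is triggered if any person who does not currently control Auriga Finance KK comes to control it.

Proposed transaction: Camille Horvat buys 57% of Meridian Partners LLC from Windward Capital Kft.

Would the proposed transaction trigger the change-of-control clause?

No

The purchase adds only to Camille's holdings (Windward's stake shrinks), so Camille is the only person who could newly come to control Auriga.
Camille holds 100% of Ardent, so Camille controls Ardent.
Ardent holds 100% of Corven, so Camille controls Corven.
Ardent holds 70% of Windward, so Camille controls Windward.
Ardent and Windward together hold 5% + 65% = 70% of Brightwater, so Camille controls Brightwater.
Windward holds 100% of Meridian, so Camille controls Meridian.
Neither Camille nor any entity Camille controls holds any voting interest in Auriga.
So before the transaction, Camille does not control Auriga.
After the purchase, Camille holds 57% of Meridian directly, and Windward's stake falls to 43%.
Windward and Camille together hold 43% + 57% = 100% of Meridian, so Camille controls Meridian.
After the transaction, neither Camille nor any entity Camille controls holds a voting interest in Auriga, so Camille still does not control it.
No new person acquires control, so the clause is not triggered.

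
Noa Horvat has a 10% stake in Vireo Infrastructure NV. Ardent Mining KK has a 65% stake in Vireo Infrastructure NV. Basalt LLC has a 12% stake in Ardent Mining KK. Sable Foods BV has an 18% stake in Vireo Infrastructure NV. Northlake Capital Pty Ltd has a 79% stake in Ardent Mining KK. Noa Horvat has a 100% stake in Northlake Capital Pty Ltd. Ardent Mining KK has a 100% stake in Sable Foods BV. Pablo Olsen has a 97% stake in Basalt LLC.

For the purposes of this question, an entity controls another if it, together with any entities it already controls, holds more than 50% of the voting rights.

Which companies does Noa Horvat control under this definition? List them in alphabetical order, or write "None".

Noa holds 100% of Northlake, so Noa controls Northlake.
Northlake holds 79% of Ardent, so Noa controls Ardent.
Ardent holds 100% of Sable, so Noa controls Sable.
Ardent and Sable and Noa together hold 65% + 18% + 10% = 93% of Vireo, so Noa controls Vireo.
No other company's threshold is met.

Ardent Mining KK, Northlake Capital Pty Ltd, Sable Foods BV, Vireo Infrastructure NV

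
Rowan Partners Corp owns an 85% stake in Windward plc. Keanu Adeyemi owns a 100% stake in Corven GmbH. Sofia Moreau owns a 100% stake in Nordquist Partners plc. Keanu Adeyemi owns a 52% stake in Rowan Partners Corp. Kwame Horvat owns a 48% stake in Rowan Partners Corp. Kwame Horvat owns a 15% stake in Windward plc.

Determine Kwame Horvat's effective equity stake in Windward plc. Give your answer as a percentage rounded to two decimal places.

Kwame reaches Windward along 2 paths.
Via Rowan: 48% × 85% = 40.8%.
Direct stake: 15% = 15%.
Total: 40.8% + 15% = 55.8%.
Rounded: 55.80%.

55.80%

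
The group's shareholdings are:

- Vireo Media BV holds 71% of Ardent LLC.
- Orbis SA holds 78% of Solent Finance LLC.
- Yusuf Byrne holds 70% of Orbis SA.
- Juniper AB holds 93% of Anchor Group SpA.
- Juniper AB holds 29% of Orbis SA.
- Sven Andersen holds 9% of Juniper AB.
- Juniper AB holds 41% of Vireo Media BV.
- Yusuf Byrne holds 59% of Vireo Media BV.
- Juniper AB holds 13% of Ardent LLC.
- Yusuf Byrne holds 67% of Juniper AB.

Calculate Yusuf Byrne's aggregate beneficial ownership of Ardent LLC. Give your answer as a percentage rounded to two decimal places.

70.10%

Yusuf reaches Ardent along 3 paths.
Via Vireo: 59% × 71% = 41.89%.
Via Juniper → Vireo: 67% × 41% × 71% = 19.5037%.
Via Juniper: 67% × 13% = 8.71%.
Total: 41.89% + 19.5037% + 8.71% = 70.1037%.
Rounded: 70.10%.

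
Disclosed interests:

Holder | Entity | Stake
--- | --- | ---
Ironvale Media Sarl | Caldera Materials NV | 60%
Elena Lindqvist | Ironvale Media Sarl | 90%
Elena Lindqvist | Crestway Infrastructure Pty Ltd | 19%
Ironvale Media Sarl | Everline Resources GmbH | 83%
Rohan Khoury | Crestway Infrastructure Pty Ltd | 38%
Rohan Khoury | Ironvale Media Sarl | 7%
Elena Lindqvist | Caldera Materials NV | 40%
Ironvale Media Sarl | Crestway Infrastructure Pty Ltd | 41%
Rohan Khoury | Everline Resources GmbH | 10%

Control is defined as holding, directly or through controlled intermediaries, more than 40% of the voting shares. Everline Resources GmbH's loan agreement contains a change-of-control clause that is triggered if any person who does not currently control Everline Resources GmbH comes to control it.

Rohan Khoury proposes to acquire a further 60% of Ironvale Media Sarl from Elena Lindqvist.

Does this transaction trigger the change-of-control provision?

The purchase adds only to Rohan's holdings (Elena's stake shrinks), so Rohan is the only person who could newly come to control Everline.
Rohan's largest direct stake is 38% in Crestway, which does not meet the threshold, so Rohan controls no company.
In Everline, Rohan's side holds only 10%, not > 40%.
So before the transaction, Rohan does not control Everline.
After the purchase, Rohan's direct stake in Ironvale rises to 7% + 60% = 67%, and Elena's stake falls to 30%.
Rohan holds 67% of Ironvale, so Rohan controls Ironvale.
Rohan and Ironvale together hold 10% + 83% = 93% of Everline, so Rohan controls Everline.
Rohan did not control Everline before and does after, so the clause is triggered.

Yes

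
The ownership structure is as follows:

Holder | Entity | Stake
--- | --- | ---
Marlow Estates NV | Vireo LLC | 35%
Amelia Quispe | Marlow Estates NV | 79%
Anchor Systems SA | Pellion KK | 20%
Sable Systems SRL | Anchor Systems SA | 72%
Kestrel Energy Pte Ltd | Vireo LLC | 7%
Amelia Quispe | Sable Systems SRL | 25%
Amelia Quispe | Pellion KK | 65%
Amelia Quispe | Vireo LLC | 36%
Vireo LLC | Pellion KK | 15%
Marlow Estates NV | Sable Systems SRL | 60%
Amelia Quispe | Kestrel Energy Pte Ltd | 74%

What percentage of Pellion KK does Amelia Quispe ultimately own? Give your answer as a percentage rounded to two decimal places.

85.75%

Amelia reaches Pellion along 6 paths.
Via Vireo: 36% × 15% = 5.4%.
Via Kestrel → Vireo: 74% × 7% × 15% = 0.777%.
Via Marlow → Vireo: 79% × 35% × 15% = 4.1475%.
Direct stake: 65% = 65%.
Via Sable → Anchor: 25% × 72% × 20% = 3.6%.
Via Marlow → Sable → Anchor: 79% × 60% × 72% × 20% = 6.8256%.
Total: 5.4% + 0.777% + 4.1475% + 65% + 3.6% + 6.8256% = 85.7501%.
Rounded: 85.75%.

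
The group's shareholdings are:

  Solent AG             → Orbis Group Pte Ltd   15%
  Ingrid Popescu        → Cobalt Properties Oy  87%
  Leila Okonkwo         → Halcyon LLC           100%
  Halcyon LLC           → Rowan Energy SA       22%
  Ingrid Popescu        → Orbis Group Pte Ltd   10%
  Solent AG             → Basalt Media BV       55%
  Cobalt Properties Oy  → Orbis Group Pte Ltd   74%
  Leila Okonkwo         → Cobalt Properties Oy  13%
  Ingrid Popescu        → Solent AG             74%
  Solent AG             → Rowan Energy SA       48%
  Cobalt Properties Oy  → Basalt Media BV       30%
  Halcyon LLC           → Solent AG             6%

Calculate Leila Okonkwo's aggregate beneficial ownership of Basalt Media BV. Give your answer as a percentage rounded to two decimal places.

Leila reaches Basalt along 2 paths.
Via Cobalt: 13% × 30% = 3.9%.
Via Halcyon → Solent: 100% × 6% × 55% = 3.3%.
Total: 3.9% + 3.3% = 7.2%.
Rounded: 7.20%.

7.20%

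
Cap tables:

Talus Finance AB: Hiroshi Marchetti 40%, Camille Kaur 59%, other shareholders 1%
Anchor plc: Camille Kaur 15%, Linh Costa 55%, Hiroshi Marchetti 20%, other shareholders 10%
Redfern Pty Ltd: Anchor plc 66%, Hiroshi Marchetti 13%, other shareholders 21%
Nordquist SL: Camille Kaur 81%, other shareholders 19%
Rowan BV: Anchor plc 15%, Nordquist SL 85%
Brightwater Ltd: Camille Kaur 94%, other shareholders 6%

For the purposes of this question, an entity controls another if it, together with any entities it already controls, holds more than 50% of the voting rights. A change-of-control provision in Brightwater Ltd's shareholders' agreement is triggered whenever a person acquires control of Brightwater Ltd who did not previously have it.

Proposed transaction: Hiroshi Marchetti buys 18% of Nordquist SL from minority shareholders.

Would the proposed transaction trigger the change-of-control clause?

The purchase changes only Hiroshi's holdings, so Hiroshi is the only person who could newly come to control Brightwater.
Hiroshi's largest direct stake is 40% in Talus, which does not meet the threshold, so Hiroshi controls no company.
Neither Hiroshi nor any entity Hiroshi controls holds any voting interest in Brightwater.
So before the transaction, Hiroshi does not control Brightwater.
After the purchase, Hiroshi holds 18% of Nordquist directly.
Hiroshi's side now holds 18% of Nordquist, not > 50%, so Hiroshi still does not control Nordquist.
After the transaction, neither Hiroshi nor any entity Hiroshi controls holds a voting interest in Brightwater, so Hiroshi still does not control it.
No new person acquires control, so the clause is not triggered.

No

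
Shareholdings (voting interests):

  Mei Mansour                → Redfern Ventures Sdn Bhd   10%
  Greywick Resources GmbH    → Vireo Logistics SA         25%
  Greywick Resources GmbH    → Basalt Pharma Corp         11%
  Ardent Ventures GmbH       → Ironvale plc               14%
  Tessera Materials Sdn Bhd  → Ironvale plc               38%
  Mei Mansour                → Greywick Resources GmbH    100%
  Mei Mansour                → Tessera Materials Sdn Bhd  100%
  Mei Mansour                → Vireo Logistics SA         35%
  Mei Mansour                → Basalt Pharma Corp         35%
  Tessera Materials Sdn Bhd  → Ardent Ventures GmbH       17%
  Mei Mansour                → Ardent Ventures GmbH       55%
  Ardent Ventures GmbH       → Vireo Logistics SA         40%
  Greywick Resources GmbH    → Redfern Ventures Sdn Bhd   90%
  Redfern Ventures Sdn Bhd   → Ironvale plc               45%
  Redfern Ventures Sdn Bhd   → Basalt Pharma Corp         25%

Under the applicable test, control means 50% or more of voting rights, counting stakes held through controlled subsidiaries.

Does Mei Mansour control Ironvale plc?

Yes

Mei holds 100% of Tessera, so Mei controls Tessera.
Tessera and Mei together hold 17% + 55% = 72% of Ardent, so Mei controls Ardent.
Mei holds 100% of Greywick, so Mei controls Greywick.
Greywick and Mei together hold 90% + 10% = 100% of Redfern, so Mei controls Redfern.
Tessera and Redfern and Ardent together hold 38% + 45% + 14% = 97% of Ironvale, so Mei controls Ironvale.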